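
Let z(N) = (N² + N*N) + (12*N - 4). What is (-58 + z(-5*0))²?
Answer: 3844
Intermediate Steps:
z(N) = -4 + 2*N² + 12*N (z(N) = (N² + N²) + (-4 + 12*N) = 2*N² + (-4 + 12*N) = -4 + 2*N² + 12*N)
(-58 + z(-5*0))² = (-58 + (-4 + 2*(-5*0)² + 12*(-5*0)))² = (-58 + (-4 + 2*0² + 12*0))² = (-58 + (-4 + 2*0 + 0))² = (-58 + (-4 + 0 + 0))² = (-58 - 4)² = (-62)² = 3844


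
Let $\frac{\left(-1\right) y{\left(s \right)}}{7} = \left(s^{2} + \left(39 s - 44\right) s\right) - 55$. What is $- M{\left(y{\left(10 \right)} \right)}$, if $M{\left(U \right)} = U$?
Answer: $24535$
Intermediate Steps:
$y{\left(s \right)} = 385 - 7 s^{2} - 7 s \left(-44 + 39 s\right)$ ($y{\left(s \right)} = - 7 \left(\left(s^{2} + \left(39 s - 44\right) s\right) - 55\right) = - 7 \left(\left(s^{2} + \left(-44 + 39 s\right) s\right) - 55\right) = - 7 \left(\left(s^{2} + s \left(-44 + 39 s\right)\right) - 55\right) = - 7 \left(-55 + s^{2} + s \left(-44 + 39 s\right)\right) = 385 - 7 s^{2} - 7 s \left(-44 + 39 s\right)$)
$- M{\left(y{\left(10 \right)} \right)} = - (385 - 280 \cdot 10^{2} + 308 \cdot 10) = - (385 - 28000 + 3080) = \left(-1\right) \left(-24535\right) = 24535$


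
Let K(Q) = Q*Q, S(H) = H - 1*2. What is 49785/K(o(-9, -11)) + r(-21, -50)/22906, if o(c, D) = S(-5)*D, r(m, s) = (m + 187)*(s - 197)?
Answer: 34510552/5223449 ≈ 6.6068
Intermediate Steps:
S(H) = -2 + H (S(H) = H - 2 = -2 + H)
r(m, s) = (-197 + s)*(187 + m) (r(m, s) = (187 + m)*(-197 + s) = (-197 + s)*(187 + m))
o(c, D) = -7*D (o(c, D) = (-2 - 5)*D = -7*D)
K(Q) = Q²
49785/K(o(-9, -11)) + r(-21, -50)/22906 = 49785/((-7*(-11))²) + (-36839 - 197*(-21) + 187*(-50) - 21*(-50))/22906 = 49785/(77²) + (-36839 + 4137 - 9350 + 1050)*(1/22906) = 49785/5929 - 41002*1/22906 = 49785*(1/5929) - 1577/881 = 49785/5929 - 1577/881 = 34510552/5223449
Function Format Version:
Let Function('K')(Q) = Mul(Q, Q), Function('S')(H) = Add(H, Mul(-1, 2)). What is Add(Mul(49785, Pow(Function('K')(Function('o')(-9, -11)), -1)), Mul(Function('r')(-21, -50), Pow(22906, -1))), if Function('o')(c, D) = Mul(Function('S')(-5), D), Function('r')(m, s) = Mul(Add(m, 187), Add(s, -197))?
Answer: Rational(34510552, 5223449) ≈ 6.6068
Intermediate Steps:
Function('S')(H) = Add(-2, H) (Function('S')(H) = Add(H, -2) = Add(-2, H))
Function('r')(m, s) = Mul(Add(-197, s), Add(187, m)) (Function('r')(m, s) = Mul(Add(187, m), Add(-197, s)) = Mul(Add(-197, s), Add(187, m)))
Function('o')(c, D) = Mul(-7, D) (Function('o')(c, D) = Mul(Add(-2, -5), D) = Mul(-7, D))
Function('K')(Q) = Pow(Q, 2)
Add(Mul(49785, Pow(Function('K')(Function('o')(-9, -11)), -1)), Mul(Function('r')(-21, -50), Pow(22906, -1))) = Add(Mul(49785, Pow(Pow(Mul(-7, -11), 2), -1)), Mul(Add(-36839, Mul(-197, -21), Mul(187, -50), Mul(-21, -50)), Pow(22906, -1))) = Add(Mul(49785, Pow(Pow(77, 2), -1)), Mul(Add(-36839, 4137, -9350, 1050), Rational(1, 22906))) = Add(Mul(49785, Pow(5929, -1)), Mul(-41002, Rational(1, 22906))) = Add(Mul(49785, Rational(1, 5929)), Rational(-1577, 881)) = Add(Rational(49785, 5929), Rational(-1577, 881)) = Rational(34510552, 5223449)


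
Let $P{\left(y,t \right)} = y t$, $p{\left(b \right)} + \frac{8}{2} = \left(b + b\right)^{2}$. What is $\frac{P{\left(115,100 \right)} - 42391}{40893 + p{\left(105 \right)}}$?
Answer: $- \frac{30891}{84989} \approx -0.36347$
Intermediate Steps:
$p{\left(b \right)} = -4 + 4 b^{2}$ ($p{\left(b \right)} = -4 + \left(b + b\right)^{2} = -4 + \left(2 b\right)^{2} = -4 + 4 b^{2}$)
$P{\left(y,t \right)} = t y$
$\frac{P{\left(115,100 \right)} - 42391}{40893 + p{\left(105 \right)}} = \frac{100 \cdot 115 - 42391}{40893 - \left(4 - 4 \cdot 105^{2}\right)} = \frac{11500 - 42391}{40893 + \left(-4 + 4 \cdot 11025\right)} = - \frac{30891}{40893 + \left(-4 + 44100\right)} = - \frac{30891}{40893 + 44096} = - \frac{30891}{84989}$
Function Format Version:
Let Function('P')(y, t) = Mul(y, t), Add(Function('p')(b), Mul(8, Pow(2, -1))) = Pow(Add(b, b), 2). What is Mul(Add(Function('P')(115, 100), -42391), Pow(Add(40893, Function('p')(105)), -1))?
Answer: Rational(-30891, 84989) ≈ -0.36347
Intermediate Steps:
Function('p')(b) = Add(-4, Mul(4, Pow(b, 2))) (Function('p')(b) = Add(-4, Pow(Add(b, b), 2)) = Add(-4, Pow(Mul(2, b), 2)) = Add(-4, Mul(4, Pow(b, 2))))
Function('P')(y, t) = Mul(t, y)
Mul(Add(Function('P')(115, 100), -42391), Pow(Add(40893, Function('p')(105)), -1)) = Mul(Add(Mul(100, 115), -42391), Pow(Add(40893, Add(-4, Mul(4, Pow(105, 2)))), -1)) = Mul(Add(11500, -42391), Pow(Add(40893, Add(-4, Mul(4, 11025))), -1)) = Mul(-30891, Pow(Add(40893, Add(-4, 44100)), -1)) = Mul(-30891, Pow(Add(40893, 44096), -1)) = Mul(-30891, Pow(84989, -1)) = Mul(-30891, Rational(1, 84989)) = Rational(-30891, 84989)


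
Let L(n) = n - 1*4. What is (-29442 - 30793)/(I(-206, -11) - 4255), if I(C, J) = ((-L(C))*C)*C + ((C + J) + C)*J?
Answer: -60235/8911958 ≈ -0.0067589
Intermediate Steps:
L(n) = -4 + n (L(n) = n - 4 = -4 + n)
I(C, J) = J*(J + 2*C) + C**2*(4 - C) (I(C, J) = ((-(-4 + C))*C)*C + ((C + J) + C)*J = ((4 - C)*C)*C + (J + 2*C)*J = (C*(4 - C))*C + J*(J + 2*C) = C**2*(4 - C) + J*(J + 2*C) = J*(J + 2*C) + C**2*(4 - C))
(-29442 - 30793)/(I(-206, -11) - 4255) = (-29442 - 30793)/(((-11)**2 + (-206)**2*(4 - 1*(-206)) + 2*(-206)*(-11)) - 4255) = -60235/((121 + 42436*(4 + 206) + 4532) - 4255) = -60235/((121 + 42436*210 + 4532) - 4255) = -60235/((121 + 8911560 + 4532) - 4255) = -60235/(8916213 - 4255) = -60235/8911958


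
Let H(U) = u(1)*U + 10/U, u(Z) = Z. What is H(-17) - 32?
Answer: -843/17 ≈ -49.588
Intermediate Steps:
H(U) = U + 10/U (H(U) = 1*U + 10/U = U + 10/U)
H(-17) - 32 = (-17 + 10/(-17)) - 32 = (-17 + 10*(-1/17)) - 32 = (-17 - 10/17) - 32 = -299/17 - 32 = -843/17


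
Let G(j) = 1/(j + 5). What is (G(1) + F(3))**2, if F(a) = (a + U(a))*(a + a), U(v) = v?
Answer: 47089/36 ≈ 1308.0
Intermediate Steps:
F(a) = 4*a**2 (F(a) = (a + a)*(a + a) = (2*a)*(2*a) = 4*a**2)
G(j) = 1/(5 + j)
(G(1) + F(3))**2 = (1/(5 + 1) + 4*3**2)**2 = (1/6 + 4*9)**2 = (1/6 + 36)**2 = (217/6)**2 = 47089/36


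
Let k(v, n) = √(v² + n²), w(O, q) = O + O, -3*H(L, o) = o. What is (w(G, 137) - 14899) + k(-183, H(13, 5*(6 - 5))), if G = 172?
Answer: -14555 + √301426/3 ≈ -14372.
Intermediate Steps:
H(L, o) = -o/3
w(O, q) = 2*O
k(v, n) = √(n² + v²)
(w(G, 137) - 14899) + k(-183, H(13, 5*(6 - 5))) = (2*172 - 14899) + √((-5*(6 - 5)/3)² + (-183)²) = (344 - 14899) + √((-5/3)² + 33489) = -14555 + √((-⅓*5)² + 33489) = -14555 + √((-5/3)² + 33489) = -14555 + √(25/9 + 33489) = -14555 + √(301426/9) = -14555 + √301426/3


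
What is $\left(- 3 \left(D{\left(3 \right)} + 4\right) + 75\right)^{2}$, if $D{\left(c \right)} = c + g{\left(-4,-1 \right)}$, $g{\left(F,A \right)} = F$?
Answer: $4356$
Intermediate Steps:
$D{\left(c \right)} = -4 + c$ ($D{\left(c \right)} = c - 4 = -4 + c$)
$\left(- 3 \left(D{\left(3 \right)} + 4\right) + 75\right)^{2} = \left(- 3 \left(\left(-4 + 3\right) + 4\right) + 75\right)^{2} = \left(- 3 \left(-1 + 4\right) + 75\right)^{2} = \left(\left(-3\right) 3 + 75\right)^{2} = \left(-9 + 75\right)^{2} = 66^{2} = 4356$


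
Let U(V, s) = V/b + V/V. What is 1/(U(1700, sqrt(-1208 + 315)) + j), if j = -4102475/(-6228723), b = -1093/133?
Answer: -6807994239/1397022270886 ≈ -0.0048732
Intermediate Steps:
b = -1093/133 (b = -1093*1/133 = -1093/133 ≈ -8.2180)
U(V, s) = 1 - 133*V/1093 (U(V, s) = V/(-1093/133) + V/V = V*(-133/1093) + 1 = -133*V/1093 + 1 = 1 - 133*V/1093)
j = 4102475/6228723 (j = -4102475*(-1/6228723) = 4102475/6228723 ≈ 0.65864)
1/(U(1700, sqrt(-1208 + 315)) + j) = 1/((1 - 133/1093*1700) + 4102475/6228723) = 1/((1 - 226100/1093) + 4102475/6228723) = 1/(-225007/1093 + 4102475/6228723) = 1/(-1397022270886/6807994239) = -6807994239/1397022270886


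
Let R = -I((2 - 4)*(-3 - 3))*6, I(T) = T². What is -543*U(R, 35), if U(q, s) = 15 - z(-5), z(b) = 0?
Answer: -8145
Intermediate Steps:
R = -864 (R = -((2 - 4)*(-3 - 3))²*6 = -(-2*(-6))²*6 = -1*12²*6 = -1*144*6 = -144*6 = -864)
U(q, s) = 15 (U(q, s) = 15 - 1*0 = 15 + 0 = 15)
-543*U(R, 35) = -543*15 = -8145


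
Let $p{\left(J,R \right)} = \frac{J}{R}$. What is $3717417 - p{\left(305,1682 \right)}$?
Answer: $\frac{6252695089}{1682} \approx 3.7174 \cdot 10^{6}$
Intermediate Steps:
$3717417 - p{\left(305,1682 \right)} = 3717417 - \frac{305}{1682} = \frac{6252695089}{1682}$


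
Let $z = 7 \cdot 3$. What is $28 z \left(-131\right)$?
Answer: $-77028$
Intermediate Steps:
$z = 21$
$28 z \left(-131\right) = 28 \cdot 21 \left(-131\right) = 588 \left(-131\right) = -77028$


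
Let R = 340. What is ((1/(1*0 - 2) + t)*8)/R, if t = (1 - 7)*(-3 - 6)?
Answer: 107/85 ≈ 1.2588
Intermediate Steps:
t = 54 (t = -6*(-9) = 54)
((1/(1*0 - 2) + t)*8)/R = ((1/(1*0 - 2) + 54)*8)/340 = ((1/(0 - 2) + 54)*8)*(1/340) = ((1/(-2) + 54)*8)*(1/340) = ((-1/2 + 54)*8)*(1/340) = ((107/2)*8)*(1/340) = 428*(1/340) = 107/85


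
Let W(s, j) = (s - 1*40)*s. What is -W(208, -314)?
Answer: -34944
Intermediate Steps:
W(s, j) = s*(-40 + s) (W(s, j) = (s - 40)*s = (-40 + s)*s = s*(-40 + s))
-W(208, -314) = -208*(-40 + 208) = -208*168 = -1*34944 = -34944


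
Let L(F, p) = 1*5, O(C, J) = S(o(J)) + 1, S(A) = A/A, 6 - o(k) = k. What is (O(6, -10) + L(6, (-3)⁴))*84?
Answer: 588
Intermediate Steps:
o(k) = 6 - k
S(A) = 1
O(C, J) = 2 (O(C, J) = 1 + 1 = 2)
L(F, p) = 5
(O(6, -10) + L(6, (-3)⁴))*84 = (2 + 5)*84 = 7*84 = 588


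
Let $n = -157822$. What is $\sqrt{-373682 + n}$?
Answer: $12 i \sqrt{3691} \approx 729.04 i$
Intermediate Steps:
$\sqrt{-373682 + n} = \sqrt{-373682 - 157822} = \sqrt{-531504} = 12 i \sqrt{3691}$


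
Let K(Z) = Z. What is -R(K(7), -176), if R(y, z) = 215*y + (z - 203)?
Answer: -1126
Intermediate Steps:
R(y, z) = -203 + z + 215*y (R(y, z) = 215*y + (-203 + z) = -203 + z + 215*y)
-R(K(7), -176) = -(-203 - 176 + 215*7) = -(-203 - 176 + 1505) = -1*1126 = -1126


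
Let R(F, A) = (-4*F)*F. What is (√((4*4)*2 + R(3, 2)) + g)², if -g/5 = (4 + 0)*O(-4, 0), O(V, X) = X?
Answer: -4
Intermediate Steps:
R(F, A) = -4*F²
g = 0 (g = -5*(4 + 0)*0 = -20*0 = -5*0 = 0)
(√((4*4)*2 + R(3, 2)) + g)² = (√((4*4)*2 - 4*3²) + 0)² = (√(16*2 - 4*9) + 0)² = (√(32 - 36) + 0)² = (√(-4) + 0)² = (2*I + 0)² = (2*I)² = -4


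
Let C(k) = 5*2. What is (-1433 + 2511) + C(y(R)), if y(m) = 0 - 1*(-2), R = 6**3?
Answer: 1088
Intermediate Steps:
R = 216
y(m) = 2 (y(m) = 0 + 2 = 2)
C(k) = 10
(-1433 + 2511) + C(y(R)) = (-1433 + 2511) + 10 = 1078 + 10 = 1088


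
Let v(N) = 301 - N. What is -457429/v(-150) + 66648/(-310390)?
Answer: -71005722779/69992945 ≈ -1014.5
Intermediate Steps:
-457429/v(-150) + 66648/(-310390) = -457429/(301 - 1*(-150)) + 66648/(-310390) = -457429/(301 + 150) + 66648*(-1/310390) = -457429/451 - 33324/155195 = -71005722779/69992945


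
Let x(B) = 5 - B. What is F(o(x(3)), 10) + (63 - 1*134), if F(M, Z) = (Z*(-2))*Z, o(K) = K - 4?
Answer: -271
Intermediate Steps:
o(K) = -4 + K
F(M, Z) = -2*Z**2 (F(M, Z) = (-2*Z)*Z = -2*Z**2)
F(o(x(3)), 10) + (63 - 1*134) = -2*10**2 + (63 - 1*134) = -2*100 + (63 - 134) = -200 - 71 = -271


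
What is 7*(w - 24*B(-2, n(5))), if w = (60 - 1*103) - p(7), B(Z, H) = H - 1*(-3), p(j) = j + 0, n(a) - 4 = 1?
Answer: -1694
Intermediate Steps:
n(a) = 5 (n(a) = 4 + 1 = 5)
p(j) = j
B(Z, H) = 3 + H (B(Z, H) = H + 3 = 3 + H)
w = -50 (w = (60 - 1*103) - 1*7 = (60 - 103) - 7 = -43 - 7 = -50)
7*(w - 24*B(-2, n(5))) = 7*(-50 - 24*(3 + 5)) = 7*(-50 - 24*8) = 7*(-50 - 192) = 7*(-242) = -1694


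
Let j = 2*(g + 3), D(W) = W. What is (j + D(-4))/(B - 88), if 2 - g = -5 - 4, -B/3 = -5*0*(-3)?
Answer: -3/11 ≈ -0.27273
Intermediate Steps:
B = 0 (B = -3*(-5*0)*(-3) = -0*(-3) = -3*0 = 0)
g = 11 (g = 2 - (-5 - 4) = 2 - 1*(-9) = 2 + 9 = 11)
j = 28 (j = 2*(11 + 3) = 2*14 = 28)
(j + D(-4))/(B - 88) = (28 - 4)/(0 - 88) = 24/(-88) = -1/88*24 = -3/11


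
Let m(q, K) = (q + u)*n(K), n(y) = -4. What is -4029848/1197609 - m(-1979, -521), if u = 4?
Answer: -9465140948/1197609 ≈ -7903.4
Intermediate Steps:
m(q, K) = -16 - 4*q (m(q, K) = (q + 4)*(-4) = (4 + q)*(-4) = -16 - 4*q)
-4029848/1197609 - m(-1979, -521) = -4029848/1197609 - (-16 - 4*(-1979)) = -4029848*1/1197609 - (-16 + 7916) = -4029848/1197609 - 1*7900 = -4029848/1197609 - 7900 = -9465140948/1197609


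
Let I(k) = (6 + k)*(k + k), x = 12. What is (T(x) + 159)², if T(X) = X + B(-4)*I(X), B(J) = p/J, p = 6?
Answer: 227529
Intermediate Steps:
I(k) = 2*k*(6 + k) (I(k) = (6 + k)*(2*k) = 2*k*(6 + k))
B(J) = 6/J
T(X) = X - 3*X*(6 + X) (T(X) = X + (6/(-4))*(2*X*(6 + X)) = X + (6*(-¼))*(2*X*(6 + X)) = X - 3*X*(6 + X))
(T(x) + 159)² = (12*(-17 - 3*12) + 159)² = (12*(-17 - 36) + 159)² = (12*(-53) + 159)² = (-636 + 159)² = (-477)² = 227529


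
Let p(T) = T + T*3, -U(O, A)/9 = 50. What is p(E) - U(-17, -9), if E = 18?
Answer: 522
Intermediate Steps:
U(O, A) = -450 (U(O, A) = -9*50 = -450)
p(T) = 4*T (p(T) = T + 3*T = 4*T)
p(E) - U(-17, -9) = 4*18 - 1*(-450) = 72 + 450 = 522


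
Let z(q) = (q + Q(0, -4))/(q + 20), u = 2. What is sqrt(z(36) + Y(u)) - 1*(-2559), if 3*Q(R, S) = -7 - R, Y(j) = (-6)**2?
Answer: 2559 + sqrt(258258)/84 ≈ 2565.1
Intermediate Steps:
Y(j) = 36
Q(R, S) = -7/3 - R/3 (Q(R, S) = (-7 - R)/3 = -7/3 - R/3)
z(q) = (-7/3 + q)/(20 + q) (z(q) = (q + (-7/3 - 1/3*0))/(q + 20) = (q + (-7/3 + 0))/(20 + q) = (q - 7/3)/(20 + q) = (-7/3 + q)/(20 + q))
sqrt(z(36) + Y(u)) - 1*(-2559) = sqrt((-7/3 + 36)/(20 + 36) + 36) - 1*(-2559) = sqrt((101/3)/56 + 36) + 2559 = sqrt((1/56)*(101/3) + 36) + 2559 = sqrt(101/168 + 36) + 2559 = sqrt(6149/168) + 2559 = sqrt(258258)/84 + 2559 = 2559 + sqrt(258258)/84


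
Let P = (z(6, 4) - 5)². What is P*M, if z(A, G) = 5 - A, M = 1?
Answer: 36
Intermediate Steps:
P = 36 (P = ((5 - 1*6) - 5)² = ((5 - 6) - 5)² = (-1 - 5)² = (-6)² = 36)
P*M = 36*1 = 36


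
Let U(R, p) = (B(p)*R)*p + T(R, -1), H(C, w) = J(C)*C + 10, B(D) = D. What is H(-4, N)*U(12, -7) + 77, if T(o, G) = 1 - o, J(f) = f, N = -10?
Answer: 15079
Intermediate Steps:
H(C, w) = 10 + C**2 (H(C, w) = C*C + 10 = C**2 + 10 = 10 + C**2)
U(R, p) = 1 - R + R*p**2 (U(R, p) = (p*R)*p + (1 - R) = (R*p)*p + (1 - R) = R*p**2 + (1 - R) = 1 - R + R*p**2)
H(-4, N)*U(12, -7) + 77 = (10 + (-4)**2)*(1 - 1*12 + 12*(-7)**2) + 77 = (10 + 16)*(1 - 12 + 12*49) + 77 = 26*(1 - 12 + 588) + 77 = 26*577 + 77 = 15002 + 77 = 15079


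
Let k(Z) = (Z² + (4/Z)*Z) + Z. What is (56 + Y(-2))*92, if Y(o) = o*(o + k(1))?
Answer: 4416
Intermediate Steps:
k(Z) = 4 + Z + Z² (k(Z) = (Z² + 4) + Z = (4 + Z²) + Z = 4 + Z + Z²)
Y(o) = o*(6 + o) (Y(o) = o*(o + (4 + 1 + 1²)) = o*(o + (4 + 1 + 1)) = o*(o + 6) = o*(6 + o))
(56 + Y(-2))*92 = (56 - 2*(6 - 2))*92 = (56 - 2*4)*92 = (56 - 8)*92 = 48*92 = 4416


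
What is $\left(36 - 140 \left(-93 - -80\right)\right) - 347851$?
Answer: $-345995$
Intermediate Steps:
$\left(36 - 140 \left(-93 - -80\right)\right) - 347851 = \left(36 - 140 \left(-93 + 80\right)\right) - 347851 = \left(36 - -1820\right) - 347851 = \left(36 + 1820\right) - 347851 = 1856 - 347851 = -345995$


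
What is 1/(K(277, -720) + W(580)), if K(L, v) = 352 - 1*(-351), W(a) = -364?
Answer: 1/339 ≈ 0.0029499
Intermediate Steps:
K(L, v) = 703 (K(L, v) = 352 + 351 = 703)
1/(K(277, -720) + W(580)) = 1/(703 - 364) = 1/339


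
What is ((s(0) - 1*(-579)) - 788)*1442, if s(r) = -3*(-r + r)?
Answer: -301378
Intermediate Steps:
s(r) = 0 (s(r) = -3*0 = 0)
((s(0) - 1*(-579)) - 788)*1442 = ((0 - 1*(-579)) - 788)*1442 = ((0 + 579) - 788)*1442 = (579 - 788)*1442 = -209*1442 = -301378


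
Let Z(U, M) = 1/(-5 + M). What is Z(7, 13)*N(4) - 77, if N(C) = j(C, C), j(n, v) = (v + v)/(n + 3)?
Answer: -538/7 ≈ -76.857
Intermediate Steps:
j(n, v) = 2*v/(3 + n) (j(n, v) = (2*v)/(3 + n) = 2*v/(3 + n))
N(C) = 2*C/(3 + C)
Z(7, 13)*N(4) - 77 = (2*4/(3 + 4))/(-5 + 13) - 77 = (2*4/7)/8 - 77 = (2*4*(⅐))/8 - 77 = (⅛)*(8/7) - 77 = ⅐ - 77 = -538/7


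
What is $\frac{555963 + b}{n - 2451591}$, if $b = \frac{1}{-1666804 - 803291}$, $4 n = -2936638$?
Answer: $- \frac{2746562852968}{15738212762595} \approx -0.17452$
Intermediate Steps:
$n = - \frac{1468319}{2}$ ($n = \frac{1}{4} \left(-2936638\right) = - \frac{1468319}{2} \approx -7.3416 \cdot 10^{5}$)
$b = - \frac{1}{2470095}$ ($b = \frac{1}{-2470095} = - \frac{1}{2470095} \approx -4.0484 \cdot 10^{-7}$)
$\frac{555963 + b}{n - 2451591} = \frac{555963 - \frac{1}{2470095}}{- \frac{1468319}{2} - 2451591} = \frac{1373281426484}{2470095 \left(- \frac{6371501}{2}\right)} = \frac{1373281426484}{2470095} \left(- \frac{2}{6371501}\right) = - \frac{2746562852968}{15738212762595}$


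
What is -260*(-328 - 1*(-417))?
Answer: -23140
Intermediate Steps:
-260*(-328 - 1*(-417)) = -260*(-328 + 417) = -260*89 = -23140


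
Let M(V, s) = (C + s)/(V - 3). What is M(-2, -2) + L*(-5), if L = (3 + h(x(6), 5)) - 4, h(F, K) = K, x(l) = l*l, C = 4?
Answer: -102/5 ≈ -20.400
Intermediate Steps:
x(l) = l**2
M(V, s) = (4 + s)/(-3 + V) (M(V, s) = (4 + s)/(V - 3) = (4 + s)/(-3 + V))
L = 4 (L = (3 + 5) - 4 = 8 - 4 = 4)
M(-2, -2) + L*(-5) = (4 - 2)/(-3 - 2) + 4*(-5) = 2/(-5) - 20 = -1/5*2 - 20 = -2/5 - 20 = -102/5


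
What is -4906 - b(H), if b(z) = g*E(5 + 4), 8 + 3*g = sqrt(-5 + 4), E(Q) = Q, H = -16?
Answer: -4882 - 3*I ≈ -4882.0 - 3.0*I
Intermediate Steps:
g = -8/3 + I/3 (g = -8/3 + sqrt(-5 + 4)/3 = -8/3 + sqrt(-1)/3 = -8/3 + I/3 ≈ -2.6667 + 0.33333*I)
b(z) = -24 + 3*I (b(z) = (-8/3 + I/3)*(5 + 4) = (-8/3 + I/3)*9 = -24 + 3*I)
-4906 - b(H) = -4906 - (-24 + 3*I) = -4906 + (24 - 3*I) = -4882 - 3*I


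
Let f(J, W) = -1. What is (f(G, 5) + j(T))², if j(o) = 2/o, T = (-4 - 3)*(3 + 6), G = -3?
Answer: 4225/3969 ≈ 1.0645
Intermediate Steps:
T = -63 (T = -7*9 = -63)
(f(G, 5) + j(T))² = (-1 + 2/(-63))² = (-1 + 2*(-1/63))² = (-1 - 2/63)² = (-65/63)² = 4225/3969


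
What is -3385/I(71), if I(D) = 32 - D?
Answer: 3385/39 ≈ 86.795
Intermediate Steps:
-3385/I(71) = -3385/(32 - 1*71) = -3385/(32 - 71) = -3385/(-39) = -3385*(-1/39) = 3385/39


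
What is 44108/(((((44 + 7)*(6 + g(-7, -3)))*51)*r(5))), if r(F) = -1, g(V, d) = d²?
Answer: -44108/39015 ≈ -1.1305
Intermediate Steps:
44108/(((((44 + 7)*(6 + g(-7, -3)))*51)*r(5))) = 44108/(((((44 + 7)*(6 + (-3)²))*51)*(-1))) = 44108/((((51*(6 + 9))*51)*(-1))) = 44108/((((51*15)*51)*(-1))) = 44108/(((765*51)*(-1))) = 44108/((39015*(-1))) = 44108/(-39015) = 44108*(-1/39015) = -44108/39015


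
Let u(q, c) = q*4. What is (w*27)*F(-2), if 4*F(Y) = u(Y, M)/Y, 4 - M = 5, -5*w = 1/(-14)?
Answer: 27/70 ≈ 0.38571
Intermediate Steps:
w = 1/70 (w = -⅕/(-14) = -⅕*(-1/14) = 1/70 ≈ 0.014286)
M = -1 (M = 4 - 1*5 = 4 - 5 = -1)
u(q, c) = 4*q
F(Y) = 1 (F(Y) = ((4*Y)/Y)/4 = (¼)*4 = 1)
(w*27)*F(-2) = ((1/70)*27)*1 = (27/70)*1 = 27/70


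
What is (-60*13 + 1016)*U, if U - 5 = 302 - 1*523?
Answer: -50976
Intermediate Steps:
U = -216 (U = 5 + (302 - 1*523) = 5 + (302 - 523) = 5 - 221 = -216)
(-60*13 + 1016)*U = (-60*13 + 1016)*(-216) = (-780 + 1016)*(-216) = 236*(-216) = -50976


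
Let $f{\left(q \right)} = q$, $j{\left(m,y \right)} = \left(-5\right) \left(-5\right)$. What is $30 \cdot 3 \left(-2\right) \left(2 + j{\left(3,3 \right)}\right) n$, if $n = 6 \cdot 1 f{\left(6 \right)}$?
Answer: $-174960$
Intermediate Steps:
$j{\left(m,y \right)} = 25$
$n = 36$ ($n = 6 \cdot 1 \cdot 6 = 6 \cdot 6 = 36$)
$30 \cdot 3 \left(-2\right) \left(2 + j{\left(3,3 \right)}\right) n = 30 \cdot 3 \left(-2\right) \left(2 + 25\right) 36 = 30 \left(\left(-6\right) 27\right) 36 = 30 \left(-162\right) 36 = \left(-4860\right) 36 = -174960$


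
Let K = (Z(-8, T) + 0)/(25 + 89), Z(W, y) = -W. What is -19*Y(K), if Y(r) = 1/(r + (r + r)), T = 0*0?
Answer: -361/4 ≈ -90.250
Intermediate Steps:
T = 0
K = 4/57 (K = (-1*(-8) + 0)/(25 + 89) = (8 + 0)/114 = 8*(1/114) = 4/57 ≈ 0.070175)
Y(r) = 1/(3*r) (Y(r) = 1/(r + 2*r) = 1/(3*r))
-19*Y(K) = -19/(3*4/57) = -19*57/(3*4) = -19*19/4 = -361/4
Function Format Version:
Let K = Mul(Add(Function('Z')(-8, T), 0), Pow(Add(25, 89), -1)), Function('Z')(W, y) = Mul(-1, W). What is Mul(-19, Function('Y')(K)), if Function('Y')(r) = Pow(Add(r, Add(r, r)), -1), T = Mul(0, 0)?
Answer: Rational(-361, 4) ≈ -90.250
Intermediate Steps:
T = 0
K = Rational(4, 57) (K = Mul(Add(Mul(-1, -8), 0), Pow(Add(25, 89), -1)) = Mul(Add(8, 0), Pow(114, -1)) = Mul(8, Rational(1, 114)) = Rational(4, 57) ≈ 0.070175)
Function('Y')(r) = Mul(Rational(1, 3), Pow(r, -1)) (Function('Y')(r) = Pow(Add(r, Mul(2, r)), -1) = Pow(Mul(3, r), -1) = Mul(Rational(1, 3), Pow(r, -1)))
Mul(-19, Function('Y')(K)) = Mul(-19, Mul(Rational(1, 3), Pow(Rational(4, 57), -1))) = Mul(-19, Mul(Rational(1, 3), Rational(57, 4))) = Mul(-19, Rational(19, 4)) = Rational(-361, 4)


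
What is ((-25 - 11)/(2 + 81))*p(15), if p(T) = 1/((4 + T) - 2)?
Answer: -36/1411 ≈ -0.025514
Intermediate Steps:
p(T) = 1/(2 + T)
((-25 - 11)/(2 + 81))*p(15) = ((-25 - 11)/(2 + 81))/(2 + 15) = -36/83/17 = -36*1/83*(1/17) = -36/83*1/17 = -36/1411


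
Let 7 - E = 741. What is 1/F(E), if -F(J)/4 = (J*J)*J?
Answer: 1/1581787616 ≈ 6.3220e-10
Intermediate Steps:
E = -734 (E = 7 - 1*741 = 7 - 741 = -734)
F(J) = -4*J³ (F(J) = -4*J*J*J = -4*J²*J = -4*J³)
1/F(E) = 1/(-4*(-734)³) = 1/(-4*(-395446904)) = 1/1581787616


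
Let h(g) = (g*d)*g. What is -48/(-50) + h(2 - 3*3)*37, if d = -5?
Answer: -226601/25 ≈ -9064.0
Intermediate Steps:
h(g) = -5*g**2 (h(g) = (g*(-5))*g = (-5*g)*g = -5*g**2)
-48/(-50) + h(2 - 3*3)*37 = -48/(-50) - 5*(2 - 3*3)**2*37 = -48*(-1/50) - 5*(2 - 9)**2*37 = 24/25 - 5*(-7)**2*37 = 24/25 - 5*49*37 = 24/25 - 245*37 = 24/25 - 9065 = -226601/25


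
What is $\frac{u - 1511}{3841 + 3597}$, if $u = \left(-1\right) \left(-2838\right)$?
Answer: $\frac{1327}{7438} \approx 0.17841$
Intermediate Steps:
$u = 2838$
$\frac{u - 1511}{3841 + 3597} = \frac{2838 - 1511}{3841 + 3597} = \frac{2838 - 1511}{7438} = 1327 \cdot \frac{1}{7438} = \frac{1327}{7438}$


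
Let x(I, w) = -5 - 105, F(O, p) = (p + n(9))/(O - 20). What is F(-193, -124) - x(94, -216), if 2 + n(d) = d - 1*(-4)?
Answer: 23543/213 ≈ 110.53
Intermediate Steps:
n(d) = 2 + d (n(d) = -2 + (d - 1*(-4)) = -2 + (d + 4) = -2 + (4 + d) = 2 + d)
F(O, p) = (11 + p)/(-20 + O) (F(O, p) = (p + (2 + 9))/(O - 20) = (p + 11)/(-20 + O) = (11 + p)/(-20 + O))
x(I, w) = -110
F(-193, -124) - x(94, -216) = (11 - 124)/(-20 - 193) - 1*(-110) = -113/(-213) + 110 = -1/213*(-113) + 110 = 113/213 + 110 = 23543/213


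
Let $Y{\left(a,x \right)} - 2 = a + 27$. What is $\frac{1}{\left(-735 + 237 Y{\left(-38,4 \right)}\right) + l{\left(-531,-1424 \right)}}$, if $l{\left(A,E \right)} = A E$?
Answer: $\frac{1}{753276} \approx 1.3275 \cdot 10^{-6}$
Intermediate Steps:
$Y{\left(a,x \right)} = 29 + a$ ($Y{\left(a,x \right)} = 2 + \left(a + 27\right) = 2 + \left(27 + a\right) = 29 + a$)
$\frac{1}{\left(-735 + 237 Y{\left(-38,4 \right)}\right) + l{\left(-531,-1424 \right)}} = \frac{1}{\left(-735 + 237 \left(29 - 38\right)\right) - -756144} = \frac{1}{\left(-735 + 237 \left(-9\right)\right) + 756144} = \frac{1}{\left(-735 - 2133\right) + 756144} = \frac{1}{-2868 + 756144} = \frac{1}{753276}$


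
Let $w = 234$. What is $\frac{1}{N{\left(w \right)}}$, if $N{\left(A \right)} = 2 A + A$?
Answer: $\frac{1}{702} \approx 0.0014245$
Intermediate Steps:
$N{\left(A \right)} = 3 A$
$\frac{1}{N{\left(w \right)}} = \frac{1}{3 \cdot 234} = \frac{1}{702}$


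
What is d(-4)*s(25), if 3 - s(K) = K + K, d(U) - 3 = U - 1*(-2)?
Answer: -47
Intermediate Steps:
d(U) = 5 + U (d(U) = 3 + (U - 1*(-2)) = 3 + (U + 2) = 3 + (2 + U) = 5 + U)
s(K) = 3 - 2*K (s(K) = 3 - (K + K) = 3 - 2*K)
d(-4)*s(25) = (5 - 4)*(3 - 2*25) = 1*(3 - 50) = 1*(-47) = -47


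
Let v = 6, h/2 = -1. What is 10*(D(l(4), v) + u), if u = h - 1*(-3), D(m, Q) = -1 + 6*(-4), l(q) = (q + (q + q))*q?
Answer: -240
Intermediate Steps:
h = -2 (h = 2*(-1) = -2)
l(q) = 3*q**2 (l(q) = (q + 2*q)*q = (3*q)*q = 3*q**2)
D(m, Q) = -25 (D(m, Q) = -1 - 24 = -25)
u = 1 (u = -2 - 1*(-3) = -2 + 3 = 1)
10*(D(l(4), v) + u) = 10*(-25 + 1) = 10*(-24) = -240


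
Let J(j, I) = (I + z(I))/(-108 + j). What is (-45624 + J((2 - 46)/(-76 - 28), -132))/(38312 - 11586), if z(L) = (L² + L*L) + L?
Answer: -64254756/37376311 ≈ -1.7191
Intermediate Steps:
z(L) = L + 2*L² (z(L) = (L² + L²) + L = 2*L² + L = L + 2*L²)
J(j, I) = (I + I*(1 + 2*I))/(-108 + j)
(-45624 + J((2 - 46)/(-76 - 28), -132))/(38312 - 11586) = (-45624 + 2*(-132)*(1 - 132)/(-108 + (2 - 46)/(-76 - 28)))/(38312 - 11586) = (-45624 + 2*(-132)*(-131)/(-108 - 44/(-104)))/26726 = (-45624 + 2*(-132)*(-131)/(-108 - 44*(-1/104)))*(1/26726) = (-45624 + 2*(-132)*(-131)/(-108 + 11/26))*(1/26726) = (-45624 + 2*(-132)*(-131)/(-2797/26))*(1/26726) = (-45624 + 2*(-132)*(-26/2797)*(-131))*(1/26726) = (-45624 - 899184/2797)*(1/26726) = -128509512/2797*1/26726 = -64254756/37376311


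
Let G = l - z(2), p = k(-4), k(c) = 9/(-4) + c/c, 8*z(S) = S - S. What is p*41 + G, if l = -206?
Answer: -1029/4 ≈ -257.25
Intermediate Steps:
z(S) = 0 (z(S) = (S - S)/8 = (1/8)*0 = 0)
k(c) = -5/4 (k(c) = 9*(-1/4) + 1 = -9/4 + 1 = -5/4)
p = -5/4 ≈ -1.2500
G = -206 (G = -206 - 1*0 = -206 + 0 = -206)
p*41 + G = -5/4*41 - 206 = -205/4 - 206 = -1029/4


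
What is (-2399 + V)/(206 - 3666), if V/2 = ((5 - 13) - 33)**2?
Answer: -963/3460 ≈ -0.27832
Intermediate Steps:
V = 3362 (V = 2*((5 - 13) - 33)**2 = 2*(-8 - 33)**2 = 2*(-41)**2 = 2*1681 = 3362)
(-2399 + V)/(206 - 3666) = (-2399 + 3362)/(206 - 3666) = 963/(-3460) = 963*(-1/3460) = -963/3460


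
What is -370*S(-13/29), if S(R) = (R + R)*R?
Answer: -125060/841 ≈ -148.70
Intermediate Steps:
S(R) = 2*R² (S(R) = (2*R)*R = 2*R²)
-370*S(-13/29) = -740*(-13/29)² = -740*169/841 = -370*338/841 = -125060/841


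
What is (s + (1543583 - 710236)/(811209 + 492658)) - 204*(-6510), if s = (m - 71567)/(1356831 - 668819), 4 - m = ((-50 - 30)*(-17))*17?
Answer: 1191353450056905163/897076142404 ≈ 1.3280e+6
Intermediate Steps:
m = -23116 (m = 4 - (-50 - 30)*(-17)*17 = 4 - (-80*(-17))*17 = 4 - 1360*17 = 4 - 1*23120 = 4 - 23120 = -23116)
s = -94683/688012 (s = (-23116 - 71567)/(1356831 - 668819) = -94683/688012 ≈ -0.13762)
(s + (1543583 - 710236)/(811209 + 492658)) - 204*(-6510) = (-94683/688012 + (1543583 - 710236)/(811209 + 492658)) - 204*(-6510) = (-94683/688012 + 833347/1303867) + 1328040 = 449898697003/897076142404 + 1328040 = 1191353450056905163/897076142404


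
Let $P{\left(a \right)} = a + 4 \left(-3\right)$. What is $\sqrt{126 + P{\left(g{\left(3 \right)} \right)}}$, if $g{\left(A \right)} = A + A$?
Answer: $2 \sqrt{30} \approx 10.954$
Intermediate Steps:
$g{\left(A \right)} = 2 A$
$P{\left(a \right)} = -12 + a$ ($P{\left(a \right)} = a - 12 = -12 + a$)
$\sqrt{126 + P{\left(g{\left(3 \right)} \right)}} = \sqrt{126 + \left(-12 + 2 \cdot 3\right)} = \sqrt{126 + \left(-12 + 6\right)} = \sqrt{126 - 6} = \sqrt{120} = 2 \sqrt{30}$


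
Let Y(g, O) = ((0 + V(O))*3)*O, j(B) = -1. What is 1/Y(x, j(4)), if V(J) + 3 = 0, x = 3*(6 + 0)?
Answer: 1/9 ≈ 0.11111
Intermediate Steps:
x = 18 (x = 3*6 = 18)
V(J) = -3 (V(J) = -3 + 0 = -3)
Y(g, O) = -9*O (Y(g, O) = ((0 - 3)*3)*O = (-3*3)*O = -9*O)
1/Y(x, j(4)) = 1/(-9*(-1)) = 1/9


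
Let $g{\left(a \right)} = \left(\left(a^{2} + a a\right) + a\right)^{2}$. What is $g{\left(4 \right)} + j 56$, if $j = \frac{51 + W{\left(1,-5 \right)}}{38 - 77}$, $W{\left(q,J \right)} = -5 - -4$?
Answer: $\frac{47744}{39} \approx 1224.2$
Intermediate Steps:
$W{\left(q,J \right)} = -1$ ($W{\left(q,J \right)} = -5 + 4 = -1$)
$j = - \frac{50}{39}$ ($j = \frac{51 - 1}{38 - 77} = \frac{50}{-39} = 50 \left(- \frac{1}{39}\right) = - \frac{50}{39} \approx -1.2821$)
$g{\left(a \right)} = \left(a + 2 a^{2}\right)^{2}$ ($g{\left(a \right)} = \left(\left(a^{2} + a^{2}\right) + a\right)^{2} = \left(2 a^{2} + a\right)^{2} = \left(a + 2 a^{2}\right)^{2}$)
$g{\left(4 \right)} + j 56 = 4^{2} \left(1 + 2 \cdot 4\right)^{2} - \frac{2800}{39} = 16 \left(1 + 8\right)^{2} - \frac{2800}{39} = 16 \cdot 9^{2} - \frac{2800}{39} = 16 \cdot 81 - \frac{2800}{39} = 1296 - \frac{2800}{39} = \frac{47744}{39}$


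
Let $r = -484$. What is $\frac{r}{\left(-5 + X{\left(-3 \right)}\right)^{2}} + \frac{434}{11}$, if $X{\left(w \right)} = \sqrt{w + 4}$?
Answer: $\frac{405}{44} \approx 9.2045$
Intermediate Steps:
$X{\left(w \right)} = \sqrt{4 + w}$
$\frac{r}{\left(-5 + X{\left(-3 \right)}\right)^{2}} + \frac{434}{11} = - \frac{484}{\left(-5 + \sqrt{4 - 3}\right)^{2}} + \frac{434}{11} = - \frac{484}{\left(-5 + \sqrt{1}\right)^{2}} + 434 \cdot \frac{1}{11} = - \frac{484}{\left(-5 + 1\right)^{2}} + \frac{434}{11} = - \frac{484}{\left(-4\right)^{2}} + \frac{434}{11} = - \frac{484}{16} + \frac{434}{11} = \left(-484\right) \frac{1}{16} + \frac{434}{11} = - \frac{121}{4} + \frac{434}{11} = \frac{405}{44}$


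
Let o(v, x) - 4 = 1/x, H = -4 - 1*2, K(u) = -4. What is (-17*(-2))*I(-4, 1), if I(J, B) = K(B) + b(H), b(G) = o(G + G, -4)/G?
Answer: -629/4 ≈ -157.25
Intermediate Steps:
H = -6 (H = -4 - 2 = -6)
o(v, x) = 4 + 1/x
b(G) = 15/(4*G) (b(G) = (4 + 1/(-4))/G = (4 - ¼)/G = 15/(4*G))
I(J, B) = -37/8 (I(J, B) = -4 + (15/4)/(-6) = -4 + (15/4)*(-⅙) = -4 - 5/8 = -37/8)
(-17*(-2))*I(-4, 1) = -17*(-2)*(-37/8) = 34*(-37/8) = -629/4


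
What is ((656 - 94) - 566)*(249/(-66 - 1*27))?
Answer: 332/31 ≈ 10.710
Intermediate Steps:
((656 - 94) - 566)*(249/(-66 - 1*27)) = (562 - 566)*(249/(-66 - 27)) = -996/(-93) = -996*(-1)/93 = -4*(-83/31) = 332/31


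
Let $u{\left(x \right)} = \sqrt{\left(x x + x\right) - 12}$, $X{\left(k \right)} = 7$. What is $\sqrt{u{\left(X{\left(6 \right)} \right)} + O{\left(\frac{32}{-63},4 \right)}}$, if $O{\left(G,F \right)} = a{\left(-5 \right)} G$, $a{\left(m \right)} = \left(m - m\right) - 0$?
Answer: $\sqrt{2} \sqrt[4]{11} \approx 2.5755$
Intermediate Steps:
$a{\left(m \right)} = 0$ ($a{\left(m \right)} = 0 + 0 = 0$)
$O{\left(G,F \right)} = 0$ ($O{\left(G,F \right)} = 0 G = 0$)
$u{\left(x \right)} = \sqrt{-12 + x + x^{2}}$ ($u{\left(x \right)} = \sqrt{\left(x^{2} + x\right) - 12} = \sqrt{\left(x + x^{2}\right) - 12} = \sqrt{-12 + x + x^{2}}$)
$\sqrt{u{\left(X{\left(6 \right)} \right)} + O{\left(\frac{32}{-63},4 \right)}} = \sqrt{\sqrt{-12 + 7 + 7^{2}} + 0} = \sqrt{\sqrt{-12 + 7 + 49} + 0} = \sqrt{\sqrt{44} + 0} = \sqrt{2 \sqrt{11} + 0} = \sqrt{2 \sqrt{11}} = \sqrt{2} \sqrt[4]{11}$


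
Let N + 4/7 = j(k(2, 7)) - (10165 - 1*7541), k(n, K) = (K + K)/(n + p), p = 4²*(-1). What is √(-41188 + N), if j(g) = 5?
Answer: I*√2146571/7 ≈ 209.3*I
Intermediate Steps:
p = -16 (p = 16*(-1) = -16)
k(n, K) = 2*K/(-16 + n) (k(n, K) = (K + K)/(n - 16) = (2*K)/(-16 + n) = 2*K/(-16 + n))
N = -18337/7 (N = -4/7 + (5 - (10165 - 1*7541)) = -4/7 + (5 - (10165 - 7541)) = -4/7 + (5 - 1*2624) = -4/7 + (5 - 2624) = -4/7 - 2619 = -18337/7 ≈ -2619.6)
√(-41188 + N) = √(-41188 - 18337/7) = √(-306653/7) = I*√2146571/7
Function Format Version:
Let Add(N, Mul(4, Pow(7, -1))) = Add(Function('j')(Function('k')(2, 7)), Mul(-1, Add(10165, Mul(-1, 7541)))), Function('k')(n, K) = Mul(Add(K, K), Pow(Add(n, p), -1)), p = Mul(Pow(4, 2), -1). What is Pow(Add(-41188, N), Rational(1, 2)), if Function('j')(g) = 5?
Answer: Mul(Rational(1, 7), I, Pow(2146571, Rational(1, 2))) ≈ Mul(209.30, I)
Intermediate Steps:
p = -16 (p = Mul(16, -1) = -16)
Function('k')(n, K) = Mul(2, K, Pow(Add(-16, n), -1)) (Function('k')(n, K) = Mul(Add(K, K), Pow(Add(n, -16), -1)) = Mul(Mul(2, K), Pow(Add(-16, n), -1)) = Mul(2, K, Pow(Add(-16, n), -1)))
N = Rational(-18337, 7) (N = Add(Rational(-4, 7), Add(5, Mul(-1, Add(10165, Mul(-1, 7541))))) = Add(Rational(-4, 7), Add(5, Mul(-1, Add(10165, -7541)))) = Add(Rational(-4, 7), Add(5, Mul(-1, 2624))) = Add(Rational(-4, 7), Add(5, -2624)) = Add(Rational(-4, 7), -2619) = Rational(-18337, 7) ≈ -2619.6)
Pow(Add(-41188, N), Rational(1, 2)) = Pow(Add(-41188, Rational(-18337, 7)), Rational(1, 2)) = Pow(Rational(-306653, 7), Rational(1, 2)) = Mul(Rational(1, 7), I, Pow(2146571, Rational(1, 2)))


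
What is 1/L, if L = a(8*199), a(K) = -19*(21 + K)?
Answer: -1/30647 ≈ -3.2630e-5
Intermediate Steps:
a(K) = -399 - 19*K
L = -30647 (L = -399 - 152*199 = -399 - 19*1592 = -399 - 30248 = -30647)
1/L = 1/(-30647) = -1/30647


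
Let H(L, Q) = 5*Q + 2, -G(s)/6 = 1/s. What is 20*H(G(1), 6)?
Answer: 640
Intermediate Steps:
G(s) = -6/s
H(L, Q) = 2 + 5*Q
20*H(G(1), 6) = 20*(2 + 5*6) = 20*(2 + 30) = 20*32 = 640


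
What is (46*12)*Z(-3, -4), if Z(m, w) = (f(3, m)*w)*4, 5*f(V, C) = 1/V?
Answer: -2944/5 ≈ -588.80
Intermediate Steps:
f(V, C) = 1/(5*V)
Z(m, w) = 4*w/15 (Z(m, w) = (((⅕)/3)*w)*4 = (((⅕)*(⅓))*w)*4 = (w/15)*4 = 4*w/15)
(46*12)*Z(-3, -4) = (46*12)*((4/15)*(-4)) = 552*(-16/15) = -2944/5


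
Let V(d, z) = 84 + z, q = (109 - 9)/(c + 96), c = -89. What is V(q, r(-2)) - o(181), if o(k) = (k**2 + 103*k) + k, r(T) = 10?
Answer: -51491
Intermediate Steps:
o(k) = k**2 + 104*k
q = 100/7 (q = (109 - 9)/(-89 + 96) = 100/7 ≈ 14.286)
V(q, r(-2)) - o(181) = (84 + 10) - 181*(104 + 181) = 94 - 181*285 = 94 - 1*51585 = 94 - 51585 = -51491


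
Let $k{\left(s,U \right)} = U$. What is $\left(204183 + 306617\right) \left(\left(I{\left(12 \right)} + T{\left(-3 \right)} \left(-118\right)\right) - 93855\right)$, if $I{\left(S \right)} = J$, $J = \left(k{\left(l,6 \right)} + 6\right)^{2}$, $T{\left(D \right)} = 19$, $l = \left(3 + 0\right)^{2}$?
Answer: $-49012792400$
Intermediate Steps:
$l = 9$ ($l = 3^{2} = 9$)
$J = 144$ ($J = \left(6 + 6\right)^{2} = 12^{2} = 144$)
$I{\left(S \right)} = 144$
$\left(204183 + 306617\right) \left(\left(I{\left(12 \right)} + T{\left(-3 \right)} \left(-118\right)\right) - 93855\right) = \left(204183 + 306617\right) \left(\left(144 + 19 \left(-118\right)\right) - 93855\right) = 510800 \left(\left(144 - 2242\right) - 93855\right) = 510800 \left(-2098 - 93855\right) = 510800 \left(-95953\right) = -49012792400$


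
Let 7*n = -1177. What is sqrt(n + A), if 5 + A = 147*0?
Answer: 2*I*sqrt(2121)/7 ≈ 13.158*I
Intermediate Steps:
n = -1177/7 (n = (1/7)*(-1177) = -1177/7 ≈ -168.14)
A = -5 (A = -5 + 147*0 = -5 + 0 = -5)
sqrt(n + A) = sqrt(-1177/7 - 5) = sqrt(-1212/7) = 2*I*sqrt(2121)/7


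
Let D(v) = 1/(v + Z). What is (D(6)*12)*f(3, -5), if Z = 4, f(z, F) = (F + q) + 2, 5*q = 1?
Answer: -84/25 ≈ -3.3600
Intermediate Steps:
q = 1/5 (q = (1/5)*1 = 1/5 ≈ 0.20000)
f(z, F) = 11/5 + F (f(z, F) = (F + 1/5) + 2 = (1/5 + F) + 2 = 11/5 + F)
D(v) = 1/(4 + v) (D(v) = 1/(v + 4) = 1/(4 + v))
(D(6)*12)*f(3, -5) = (12/(4 + 6))*(11/5 - 5) = (12/10)*(-14/5) = ((1/10)*12)*(-14/5) = (6/5)*(-14/5) = -84/25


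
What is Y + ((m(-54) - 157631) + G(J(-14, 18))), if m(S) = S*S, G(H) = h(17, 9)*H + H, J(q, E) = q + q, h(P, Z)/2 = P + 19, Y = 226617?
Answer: 69858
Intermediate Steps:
h(P, Z) = 38 + 2*P (h(P, Z) = 2*(P + 19) = 2*(19 + P) = 38 + 2*P)
J(q, E) = 2*q
G(H) = 73*H (G(H) = (38 + 2*17)*H + H = (38 + 34)*H + H = 72*H + H = 73*H)
m(S) = S²
Y + ((m(-54) - 157631) + G(J(-14, 18))) = 226617 + (((-54)² - 157631) + 73*(2*(-14))) = 226617 + ((2916 - 157631) + 73*(-28)) = 226617 + (-154715 - 2044) = 226617 - 156759 = 69858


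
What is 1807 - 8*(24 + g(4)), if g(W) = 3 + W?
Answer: 1559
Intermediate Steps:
1807 - 8*(24 + g(4)) = 1807 - 8*(24 + (3 + 4)) = 1807 - 8*(24 + 7) = 1807 - 8*31 = 1807 - 1*248 = 1807 - 248 = 1559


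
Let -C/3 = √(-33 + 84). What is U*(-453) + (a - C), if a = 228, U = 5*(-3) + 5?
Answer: 4758 + 3*√51 ≈ 4779.4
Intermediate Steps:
C = -3*√51 (C = -3*√(-33 + 84) = -3*√51 ≈ -21.424)
U = -10 (U = -15 + 5 = -10)
U*(-453) + (a - C) = -10*(-453) + (228 - (-3)*√51) = 4530 + (228 + 3*√51) = 4758 + 3*√51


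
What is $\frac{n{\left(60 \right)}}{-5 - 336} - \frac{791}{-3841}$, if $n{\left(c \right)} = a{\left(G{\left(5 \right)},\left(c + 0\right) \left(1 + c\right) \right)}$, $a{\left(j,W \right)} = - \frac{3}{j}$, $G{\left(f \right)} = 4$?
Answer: $\frac{1090447}{5239124} \approx 0.20814$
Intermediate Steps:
$n{\left(c \right)} = - \frac{3}{4}$
$\frac{n{\left(60 \right)}}{-5 - 336} - \frac{791}{-3841} = - \frac{3}{4 \left(-5 - 336\right)} - \frac{791}{-3841} = - \frac{3}{4 \left(-5 - 336\right)} - - \frac{791}{3841} = - \frac{3}{4 \left(-341\right)} + \frac{791}{3841} = \left(- \frac{3}{4}\right) \left(- \frac{1}{341}\right) + \frac{791}{3841} = \frac{3}{1364} + \frac{791}{3841} = \frac{1090447}{5239124}$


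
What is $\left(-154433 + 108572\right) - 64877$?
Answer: $-110738$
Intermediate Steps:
$\left(-154433 + 108572\right) - 64877 = -45861 - 64877 = -110738$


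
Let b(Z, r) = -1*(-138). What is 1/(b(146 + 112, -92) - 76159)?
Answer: -1/76021 ≈ -1.3154e-5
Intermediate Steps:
b(Z, r) = 138
1/(b(146 + 112, -92) - 76159) = 1/(138 - 76159) = 1/(-76021) = -1/76021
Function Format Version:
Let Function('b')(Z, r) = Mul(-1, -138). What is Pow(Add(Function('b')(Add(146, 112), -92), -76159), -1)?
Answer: Rational(-1, 76021) ≈ -1.3154e-5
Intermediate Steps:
Function('b')(Z, r) = 138
Pow(Add(Function('b')(Add(146, 112), -92), -76159), -1) = Pow(Add(138, -76159), -1) = Pow(-76021, -1) = Rational(-1, 76021)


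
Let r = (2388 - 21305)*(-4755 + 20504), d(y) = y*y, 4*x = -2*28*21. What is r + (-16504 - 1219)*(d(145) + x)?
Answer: -665339346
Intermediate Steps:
x = -294 (x = (-2*28*21)/4 = (-56*21)/4 = (¼)*(-1176) = -294)
d(y) = y²
r = -297923833 (r = -18917*15749 = -297923833)
r + (-16504 - 1219)*(d(145) + x) = -297923833 + (-16504 - 1219)*(145² - 294) = -297923833 - 17723*(21025 - 294) = -297923833 - 17723*20731 = -297923833 - 367415513 = -665339346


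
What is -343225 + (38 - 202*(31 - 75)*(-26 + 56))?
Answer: -76547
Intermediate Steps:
-343225 + (38 - 202*(31 - 75)*(-26 + 56)) = -343225 + (38 - (-8888)*30) = -343225 + (38 - 202*(-1320)) = -343225 + (38 + 266640) = -343225 + 266678 = -76547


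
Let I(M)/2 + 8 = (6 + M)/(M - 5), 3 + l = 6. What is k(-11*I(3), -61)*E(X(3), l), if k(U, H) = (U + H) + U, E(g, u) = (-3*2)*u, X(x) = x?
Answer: -8802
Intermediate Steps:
l = 3 (l = -3 + 6 = 3)
I(M) = -16 + 2*(6 + M)/(-5 + M) (I(M) = -16 + 2*((6 + M)/(M - 5)) = -16 + 2*((6 + M)/(-5 + M)) = -16 + 2*(6 + M)/(-5 + M))
E(g, u) = -6*u
k(U, H) = H + 2*U (k(U, H) = (H + U) + U = H + 2*U)
k(-11*I(3), -61)*E(X(3), l) = (-61 + 2*(-22*(46 - 7*3)/(-5 + 3)))*(-6*3) = (-61 + 2*(-22*(46 - 21)/(-2)))*(-18) = (-61 + 2*(-22*(-1)*25/2))*(-18) = (-61 + 2*(-11*(-25)))*(-18) = (-61 + 2*275)*(-18) = (-61 + 550)*(-18) = 489*(-18) = -8802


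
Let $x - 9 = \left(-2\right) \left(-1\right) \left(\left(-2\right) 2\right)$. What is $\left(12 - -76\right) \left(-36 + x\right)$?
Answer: $-3080$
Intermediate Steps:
$x = 1$ ($x = 9 + \left(-2\right) \left(-1\right) \left(\left(-2\right) 2\right) = 9 + 2 \left(-4\right) = 9 - 8 = 1$)
$\left(12 - -76\right) \left(-36 + x\right) = \left(12 - -76\right) \left(-36 + 1\right) = \left(12 + 76\right) \left(-35\right) = 88 \left(-35\right) = -3080$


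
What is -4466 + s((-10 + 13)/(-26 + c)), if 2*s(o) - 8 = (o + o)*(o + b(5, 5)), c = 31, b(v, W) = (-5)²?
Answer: -111166/25 ≈ -4446.6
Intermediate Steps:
b(v, W) = 25
s(o) = 4 + o*(25 + o) (s(o) = 4 + ((o + o)*(o + 25))/2 = 4 + ((2*o)*(25 + o))/2 = 4 + (2*o*(25 + o))/2 = 4 + o*(25 + o))
-4466 + s((-10 + 13)/(-26 + c)) = -4466 + (4 + ((-10 + 13)/(-26 + 31))² + 25*((-10 + 13)/(-26 + 31))) = -4466 + (4 + (3/5)² + 25*(3/5)) = -4466 + (4 + (3*(⅕))² + 25*(3*(⅕))) = -4466 + (4 + (⅗)² + 25*(⅗)) = -4466 + (4 + 9/25 + 15) = -4466 + 484/25 = -111166/25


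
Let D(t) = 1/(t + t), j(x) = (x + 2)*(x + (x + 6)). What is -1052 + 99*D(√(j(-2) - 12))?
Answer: -1052 - 33*I*√3/4 ≈ -1052.0 - 14.289*I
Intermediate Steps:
j(x) = (2 + x)*(6 + 2*x) (j(x) = (2 + x)*(x + (6 + x)) = (2 + x)*(6 + 2*x))
D(t) = 1/(2*t)
-1052 + 99*D(√(j(-2) - 12)) = -1052 + 99*(1/(2*(√((12 + 2*(-2)² + 10*(-2)) - 12)))) = -1052 + 99*(1/(2*(√((12 + 2*4 - 20) - 12)))) = -1052 + 99*(1/(2*(√((12 + 8 - 20) - 12)))) = -1052 + 99*(1/(2*(√(0 - 12)))) = -1052 + 99*(1/(2*(√(-12)))) = -1052 + 99*(1/(2*((2*I*√3)))) = -1052 + 99*((-I*√3/6)/2) = -1052 + 99*(-I*√3/12) = -1052 - 33*I*√3/4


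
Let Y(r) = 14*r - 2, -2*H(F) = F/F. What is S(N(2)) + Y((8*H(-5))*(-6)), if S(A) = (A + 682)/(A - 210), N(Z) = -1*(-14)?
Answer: 16192/49 ≈ 330.45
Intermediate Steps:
N(Z) = 14
H(F) = -½ (H(F) = -F/(2*F) = -½*1 = -½)
Y(r) = -2 + 14*r
S(A) = (682 + A)/(-210 + A)
S(N(2)) + Y((8*H(-5))*(-6)) = (682 + 14)/(-210 + 14) + (-2 + 14*((8*(-½))*(-6))) = 696/(-196) + (-2 + 14*(-4*(-6))) = -1/196*696 + (-2 + 14*24) = -174/49 + (-2 + 336) = -174/49 + 334 = 16192/49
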